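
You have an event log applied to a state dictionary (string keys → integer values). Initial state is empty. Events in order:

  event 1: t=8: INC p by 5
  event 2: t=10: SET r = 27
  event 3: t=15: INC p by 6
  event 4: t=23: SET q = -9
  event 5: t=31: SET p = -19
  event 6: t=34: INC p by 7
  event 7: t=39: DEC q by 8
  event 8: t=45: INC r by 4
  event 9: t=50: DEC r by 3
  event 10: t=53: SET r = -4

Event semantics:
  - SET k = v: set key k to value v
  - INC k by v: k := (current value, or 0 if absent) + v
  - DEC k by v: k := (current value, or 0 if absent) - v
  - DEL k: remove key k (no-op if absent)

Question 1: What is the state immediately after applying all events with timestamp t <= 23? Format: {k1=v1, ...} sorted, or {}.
Apply events with t <= 23 (4 events):
  after event 1 (t=8: INC p by 5): {p=5}
  after event 2 (t=10: SET r = 27): {p=5, r=27}
  after event 3 (t=15: INC p by 6): {p=11, r=27}
  after event 4 (t=23: SET q = -9): {p=11, q=-9, r=27}

Answer: {p=11, q=-9, r=27}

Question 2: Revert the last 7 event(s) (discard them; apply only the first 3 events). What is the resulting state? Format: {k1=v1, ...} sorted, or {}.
Answer: {p=11, r=27}

Derivation:
Keep first 3 events (discard last 7):
  after event 1 (t=8: INC p by 5): {p=5}
  after event 2 (t=10: SET r = 27): {p=5, r=27}
  after event 3 (t=15: INC p by 6): {p=11, r=27}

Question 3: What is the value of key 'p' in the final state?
Answer: -12

Derivation:
Track key 'p' through all 10 events:
  event 1 (t=8: INC p by 5): p (absent) -> 5
  event 2 (t=10: SET r = 27): p unchanged
  event 3 (t=15: INC p by 6): p 5 -> 11
  event 4 (t=23: SET q = -9): p unchanged
  event 5 (t=31: SET p = -19): p 11 -> -19
  event 6 (t=34: INC p by 7): p -19 -> -12
  event 7 (t=39: DEC q by 8): p unchanged
  event 8 (t=45: INC r by 4): p unchanged
  event 9 (t=50: DEC r by 3): p unchanged
  event 10 (t=53: SET r = -4): p unchanged
Final: p = -12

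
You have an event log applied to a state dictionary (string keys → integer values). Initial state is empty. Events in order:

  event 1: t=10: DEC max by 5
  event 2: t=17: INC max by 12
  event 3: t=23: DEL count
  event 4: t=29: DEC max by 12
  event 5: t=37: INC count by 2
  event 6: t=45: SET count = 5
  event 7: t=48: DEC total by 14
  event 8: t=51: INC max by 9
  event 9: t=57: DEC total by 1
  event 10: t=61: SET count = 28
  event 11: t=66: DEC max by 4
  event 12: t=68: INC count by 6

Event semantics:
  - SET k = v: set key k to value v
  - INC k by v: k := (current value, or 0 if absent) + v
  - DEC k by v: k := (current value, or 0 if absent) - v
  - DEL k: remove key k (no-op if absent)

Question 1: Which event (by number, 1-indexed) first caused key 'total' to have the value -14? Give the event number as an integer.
Looking for first event where total becomes -14:
  event 7: total (absent) -> -14  <-- first match

Answer: 7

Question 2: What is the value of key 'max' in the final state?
Answer: 0

Derivation:
Track key 'max' through all 12 events:
  event 1 (t=10: DEC max by 5): max (absent) -> -5
  event 2 (t=17: INC max by 12): max -5 -> 7
  event 3 (t=23: DEL count): max unchanged
  event 4 (t=29: DEC max by 12): max 7 -> -5
  event 5 (t=37: INC count by 2): max unchanged
  event 6 (t=45: SET count = 5): max unchanged
  event 7 (t=48: DEC total by 14): max unchanged
  event 8 (t=51: INC max by 9): max -5 -> 4
  event 9 (t=57: DEC total by 1): max unchanged
  event 10 (t=61: SET count = 28): max unchanged
  event 11 (t=66: DEC max by 4): max 4 -> 0
  event 12 (t=68: INC count by 6): max unchanged
Final: max = 0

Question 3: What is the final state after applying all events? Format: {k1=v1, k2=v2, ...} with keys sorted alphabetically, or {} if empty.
Answer: {count=34, max=0, total=-15}

Derivation:
  after event 1 (t=10: DEC max by 5): {max=-5}
  after event 2 (t=17: INC max by 12): {max=7}
  after event 3 (t=23: DEL count): {max=7}
  after event 4 (t=29: DEC max by 12): {max=-5}
  after event 5 (t=37: INC count by 2): {count=2, max=-5}
  after event 6 (t=45: SET count = 5): {count=5, max=-5}
  after event 7 (t=48: DEC total by 14): {count=5, max=-5, total=-14}
  after event 8 (t=51: INC max by 9): {count=5, max=4, total=-14}
  after event 9 (t=57: DEC total by 1): {count=5, max=4, total=-15}
  after event 10 (t=61: SET count = 28): {count=28, max=4, total=-15}
  after event 11 (t=66: DEC max by 4): {count=28, max=0, total=-15}
  after event 12 (t=68: INC count by 6): {count=34, max=0, total=-15}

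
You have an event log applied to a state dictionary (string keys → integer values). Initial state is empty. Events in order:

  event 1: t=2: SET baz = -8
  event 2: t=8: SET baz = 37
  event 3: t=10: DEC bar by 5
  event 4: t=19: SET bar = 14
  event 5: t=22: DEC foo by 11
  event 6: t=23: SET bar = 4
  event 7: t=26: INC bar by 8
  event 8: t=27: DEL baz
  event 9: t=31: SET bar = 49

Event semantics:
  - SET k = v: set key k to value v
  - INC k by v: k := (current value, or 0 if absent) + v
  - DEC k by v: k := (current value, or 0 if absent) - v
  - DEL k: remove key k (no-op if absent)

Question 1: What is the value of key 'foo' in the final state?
Track key 'foo' through all 9 events:
  event 1 (t=2: SET baz = -8): foo unchanged
  event 2 (t=8: SET baz = 37): foo unchanged
  event 3 (t=10: DEC bar by 5): foo unchanged
  event 4 (t=19: SET bar = 14): foo unchanged
  event 5 (t=22: DEC foo by 11): foo (absent) -> -11
  event 6 (t=23: SET bar = 4): foo unchanged
  event 7 (t=26: INC bar by 8): foo unchanged
  event 8 (t=27: DEL baz): foo unchanged
  event 9 (t=31: SET bar = 49): foo unchanged
Final: foo = -11

Answer: -11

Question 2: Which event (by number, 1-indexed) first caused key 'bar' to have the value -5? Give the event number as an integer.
Looking for first event where bar becomes -5:
  event 3: bar (absent) -> -5  <-- first match

Answer: 3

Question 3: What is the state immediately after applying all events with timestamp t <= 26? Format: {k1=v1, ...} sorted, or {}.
Apply events with t <= 26 (7 events):
  after event 1 (t=2: SET baz = -8): {baz=-8}
  after event 2 (t=8: SET baz = 37): {baz=37}
  after event 3 (t=10: DEC bar by 5): {bar=-5, baz=37}
  after event 4 (t=19: SET bar = 14): {bar=14, baz=37}
  after event 5 (t=22: DEC foo by 11): {bar=14, baz=37, foo=-11}
  after event 6 (t=23: SET bar = 4): {bar=4, baz=37, foo=-11}
  after event 7 (t=26: INC bar by 8): {bar=12, baz=37, foo=-11}

Answer: {bar=12, baz=37, foo=-11}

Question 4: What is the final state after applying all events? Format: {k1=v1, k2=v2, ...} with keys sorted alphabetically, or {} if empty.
  after event 1 (t=2: SET baz = -8): {baz=-8}
  after event 2 (t=8: SET baz = 37): {baz=37}
  after event 3 (t=10: DEC bar by 5): {bar=-5, baz=37}
  after event 4 (t=19: SET bar = 14): {bar=14, baz=37}
  after event 5 (t=22: DEC foo by 11): {bar=14, baz=37, foo=-11}
  after event 6 (t=23: SET bar = 4): {bar=4, baz=37, foo=-11}
  after event 7 (t=26: INC bar by 8): {bar=12, baz=37, foo=-11}
  after event 8 (t=27: DEL baz): {bar=12, foo=-11}
  after event 9 (t=31: SET bar = 49): {bar=49, foo=-11}

Answer: {bar=49, foo=-11}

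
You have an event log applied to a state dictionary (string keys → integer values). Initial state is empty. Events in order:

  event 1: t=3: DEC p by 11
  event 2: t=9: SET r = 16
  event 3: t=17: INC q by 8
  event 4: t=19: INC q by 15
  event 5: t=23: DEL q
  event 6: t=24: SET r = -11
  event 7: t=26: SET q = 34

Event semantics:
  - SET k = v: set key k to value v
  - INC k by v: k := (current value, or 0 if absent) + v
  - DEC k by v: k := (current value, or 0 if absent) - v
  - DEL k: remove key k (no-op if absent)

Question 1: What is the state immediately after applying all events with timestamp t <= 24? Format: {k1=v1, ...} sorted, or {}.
Answer: {p=-11, r=-11}

Derivation:
Apply events with t <= 24 (6 events):
  after event 1 (t=3: DEC p by 11): {p=-11}
  after event 2 (t=9: SET r = 16): {p=-11, r=16}
  after event 3 (t=17: INC q by 8): {p=-11, q=8, r=16}
  after event 4 (t=19: INC q by 15): {p=-11, q=23, r=16}
  after event 5 (t=23: DEL q): {p=-11, r=16}
  after event 6 (t=24: SET r = -11): {p=-11, r=-11}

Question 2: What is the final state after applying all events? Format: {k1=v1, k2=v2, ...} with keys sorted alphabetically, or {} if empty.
  after event 1 (t=3: DEC p by 11): {p=-11}
  after event 2 (t=9: SET r = 16): {p=-11, r=16}
  after event 3 (t=17: INC q by 8): {p=-11, q=8, r=16}
  after event 4 (t=19: INC q by 15): {p=-11, q=23, r=16}
  after event 5 (t=23: DEL q): {p=-11, r=16}
  after event 6 (t=24: SET r = -11): {p=-11, r=-11}
  after event 7 (t=26: SET q = 34): {p=-11, q=34, r=-11}

Answer: {p=-11, q=34, r=-11}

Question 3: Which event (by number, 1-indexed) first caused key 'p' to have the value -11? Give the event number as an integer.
Answer: 1

Derivation:
Looking for first event where p becomes -11:
  event 1: p (absent) -> -11  <-- first match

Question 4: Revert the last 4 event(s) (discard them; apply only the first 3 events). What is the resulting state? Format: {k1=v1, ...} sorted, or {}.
Keep first 3 events (discard last 4):
  after event 1 (t=3: DEC p by 11): {p=-11}
  after event 2 (t=9: SET r = 16): {p=-11, r=16}
  after event 3 (t=17: INC q by 8): {p=-11, q=8, r=16}

Answer: {p=-11, q=8, r=16}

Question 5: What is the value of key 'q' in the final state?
Answer: 34

Derivation:
Track key 'q' through all 7 events:
  event 1 (t=3: DEC p by 11): q unchanged
  event 2 (t=9: SET r = 16): q unchanged
  event 3 (t=17: INC q by 8): q (absent) -> 8
  event 4 (t=19: INC q by 15): q 8 -> 23
  event 5 (t=23: DEL q): q 23 -> (absent)
  event 6 (t=24: SET r = -11): q unchanged
  event 7 (t=26: SET q = 34): q (absent) -> 34
Final: q = 34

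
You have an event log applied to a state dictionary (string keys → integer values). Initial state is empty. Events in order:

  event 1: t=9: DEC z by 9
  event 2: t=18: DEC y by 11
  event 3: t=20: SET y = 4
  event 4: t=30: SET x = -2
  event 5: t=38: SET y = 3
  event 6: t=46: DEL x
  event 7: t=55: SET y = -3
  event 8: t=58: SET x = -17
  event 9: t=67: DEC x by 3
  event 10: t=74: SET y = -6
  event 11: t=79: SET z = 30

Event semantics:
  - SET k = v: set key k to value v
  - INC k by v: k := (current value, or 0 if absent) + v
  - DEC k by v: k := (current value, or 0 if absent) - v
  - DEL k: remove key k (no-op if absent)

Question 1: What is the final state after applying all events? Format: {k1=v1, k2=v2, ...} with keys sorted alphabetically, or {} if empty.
  after event 1 (t=9: DEC z by 9): {z=-9}
  after event 2 (t=18: DEC y by 11): {y=-11, z=-9}
  after event 3 (t=20: SET y = 4): {y=4, z=-9}
  after event 4 (t=30: SET x = -2): {x=-2, y=4, z=-9}
  after event 5 (t=38: SET y = 3): {x=-2, y=3, z=-9}
  after event 6 (t=46: DEL x): {y=3, z=-9}
  after event 7 (t=55: SET y = -3): {y=-3, z=-9}
  after event 8 (t=58: SET x = -17): {x=-17, y=-3, z=-9}
  after event 9 (t=67: DEC x by 3): {x=-20, y=-3, z=-9}
  after event 10 (t=74: SET y = -6): {x=-20, y=-6, z=-9}
  after event 11 (t=79: SET z = 30): {x=-20, y=-6, z=30}

Answer: {x=-20, y=-6, z=30}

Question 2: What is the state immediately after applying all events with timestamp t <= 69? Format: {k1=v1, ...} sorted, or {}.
Answer: {x=-20, y=-3, z=-9}

Derivation:
Apply events with t <= 69 (9 events):
  after event 1 (t=9: DEC z by 9): {z=-9}
  after event 2 (t=18: DEC y by 11): {y=-11, z=-9}
  after event 3 (t=20: SET y = 4): {y=4, z=-9}
  after event 4 (t=30: SET x = -2): {x=-2, y=4, z=-9}
  after event 5 (t=38: SET y = 3): {x=-2, y=3, z=-9}
  after event 6 (t=46: DEL x): {y=3, z=-9}
  after event 7 (t=55: SET y = -3): {y=-3, z=-9}
  after event 8 (t=58: SET x = -17): {x=-17, y=-3, z=-9}
  after event 9 (t=67: DEC x by 3): {x=-20, y=-3, z=-9}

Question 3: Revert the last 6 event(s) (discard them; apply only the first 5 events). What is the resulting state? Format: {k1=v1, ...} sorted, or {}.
Answer: {x=-2, y=3, z=-9}

Derivation:
Keep first 5 events (discard last 6):
  after event 1 (t=9: DEC z by 9): {z=-9}
  after event 2 (t=18: DEC y by 11): {y=-11, z=-9}
  after event 3 (t=20: SET y = 4): {y=4, z=-9}
  after event 4 (t=30: SET x = -2): {x=-2, y=4, z=-9}
  after event 5 (t=38: SET y = 3): {x=-2, y=3, z=-9}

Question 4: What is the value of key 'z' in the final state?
Answer: 30

Derivation:
Track key 'z' through all 11 events:
  event 1 (t=9: DEC z by 9): z (absent) -> -9
  event 2 (t=18: DEC y by 11): z unchanged
  event 3 (t=20: SET y = 4): z unchanged
  event 4 (t=30: SET x = -2): z unchanged
  event 5 (t=38: SET y = 3): z unchanged
  event 6 (t=46: DEL x): z unchanged
  event 7 (t=55: SET y = -3): z unchanged
  event 8 (t=58: SET x = -17): z unchanged
  event 9 (t=67: DEC x by 3): z unchanged
  event 10 (t=74: SET y = -6): z unchanged
  event 11 (t=79: SET z = 30): z -9 -> 30
Final: z = 30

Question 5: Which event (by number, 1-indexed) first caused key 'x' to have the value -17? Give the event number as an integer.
Looking for first event where x becomes -17:
  event 4: x = -2
  event 5: x = -2
  event 6: x = (absent)
  event 8: x (absent) -> -17  <-- first match

Answer: 8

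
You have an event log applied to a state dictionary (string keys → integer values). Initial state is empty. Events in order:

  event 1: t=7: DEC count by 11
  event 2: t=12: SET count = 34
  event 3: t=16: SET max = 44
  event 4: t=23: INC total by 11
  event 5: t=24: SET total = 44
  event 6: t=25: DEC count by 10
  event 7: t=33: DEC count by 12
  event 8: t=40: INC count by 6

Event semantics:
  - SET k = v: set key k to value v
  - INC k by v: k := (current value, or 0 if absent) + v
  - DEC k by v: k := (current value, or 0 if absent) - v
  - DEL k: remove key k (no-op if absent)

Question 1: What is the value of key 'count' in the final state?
Answer: 18

Derivation:
Track key 'count' through all 8 events:
  event 1 (t=7: DEC count by 11): count (absent) -> -11
  event 2 (t=12: SET count = 34): count -11 -> 34
  event 3 (t=16: SET max = 44): count unchanged
  event 4 (t=23: INC total by 11): count unchanged
  event 5 (t=24: SET total = 44): count unchanged
  event 6 (t=25: DEC count by 10): count 34 -> 24
  event 7 (t=33: DEC count by 12): count 24 -> 12
  event 8 (t=40: INC count by 6): count 12 -> 18
Final: count = 18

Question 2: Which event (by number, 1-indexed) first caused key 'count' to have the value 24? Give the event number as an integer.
Looking for first event where count becomes 24:
  event 1: count = -11
  event 2: count = 34
  event 3: count = 34
  event 4: count = 34
  event 5: count = 34
  event 6: count 34 -> 24  <-- first match

Answer: 6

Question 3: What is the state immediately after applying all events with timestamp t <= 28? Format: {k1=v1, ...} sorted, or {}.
Apply events with t <= 28 (6 events):
  after event 1 (t=7: DEC count by 11): {count=-11}
  after event 2 (t=12: SET count = 34): {count=34}
  after event 3 (t=16: SET max = 44): {count=34, max=44}
  after event 4 (t=23: INC total by 11): {count=34, max=44, total=11}
  after event 5 (t=24: SET total = 44): {count=34, max=44, total=44}
  after event 6 (t=25: DEC count by 10): {count=24, max=44, total=44}

Answer: {count=24, max=44, total=44}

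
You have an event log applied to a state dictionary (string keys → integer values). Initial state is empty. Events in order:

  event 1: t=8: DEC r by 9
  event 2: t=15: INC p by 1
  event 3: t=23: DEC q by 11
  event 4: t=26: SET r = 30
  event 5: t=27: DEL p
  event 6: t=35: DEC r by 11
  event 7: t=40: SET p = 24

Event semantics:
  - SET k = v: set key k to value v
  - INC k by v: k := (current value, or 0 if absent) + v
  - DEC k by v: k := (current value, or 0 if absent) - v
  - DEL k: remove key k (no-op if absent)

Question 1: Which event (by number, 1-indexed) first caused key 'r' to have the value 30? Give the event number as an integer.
Looking for first event where r becomes 30:
  event 1: r = -9
  event 2: r = -9
  event 3: r = -9
  event 4: r -9 -> 30  <-- first match

Answer: 4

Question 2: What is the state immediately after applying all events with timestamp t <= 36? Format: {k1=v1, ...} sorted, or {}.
Apply events with t <= 36 (6 events):
  after event 1 (t=8: DEC r by 9): {r=-9}
  after event 2 (t=15: INC p by 1): {p=1, r=-9}
  after event 3 (t=23: DEC q by 11): {p=1, q=-11, r=-9}
  after event 4 (t=26: SET r = 30): {p=1, q=-11, r=30}
  after event 5 (t=27: DEL p): {q=-11, r=30}
  after event 6 (t=35: DEC r by 11): {q=-11, r=19}

Answer: {q=-11, r=19}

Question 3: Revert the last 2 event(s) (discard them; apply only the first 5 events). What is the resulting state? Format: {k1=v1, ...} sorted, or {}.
Answer: {q=-11, r=30}

Derivation:
Keep first 5 events (discard last 2):
  after event 1 (t=8: DEC r by 9): {r=-9}
  after event 2 (t=15: INC p by 1): {p=1, r=-9}
  after event 3 (t=23: DEC q by 11): {p=1, q=-11, r=-9}
  after event 4 (t=26: SET r = 30): {p=1, q=-11, r=30}
  after event 5 (t=27: DEL p): {q=-11, r=30}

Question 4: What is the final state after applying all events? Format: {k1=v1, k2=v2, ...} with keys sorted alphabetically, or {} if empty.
  after event 1 (t=8: DEC r by 9): {r=-9}
  after event 2 (t=15: INC p by 1): {p=1, r=-9}
  after event 3 (t=23: DEC q by 11): {p=1, q=-11, r=-9}
  after event 4 (t=26: SET r = 30): {p=1, q=-11, r=30}
  after event 5 (t=27: DEL p): {q=-11, r=30}
  after event 6 (t=35: DEC r by 11): {q=-11, r=19}
  after event 7 (t=40: SET p = 24): {p=24, q=-11, r=19}

Answer: {p=24, q=-11, r=19}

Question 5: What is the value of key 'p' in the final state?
Answer: 24

Derivation:
Track key 'p' through all 7 events:
  event 1 (t=8: DEC r by 9): p unchanged
  event 2 (t=15: INC p by 1): p (absent) -> 1
  event 3 (t=23: DEC q by 11): p unchanged
  event 4 (t=26: SET r = 30): p unchanged
  event 5 (t=27: DEL p): p 1 -> (absent)
  event 6 (t=35: DEC r by 11): p unchanged
  event 7 (t=40: SET p = 24): p (absent) -> 24
Final: p = 24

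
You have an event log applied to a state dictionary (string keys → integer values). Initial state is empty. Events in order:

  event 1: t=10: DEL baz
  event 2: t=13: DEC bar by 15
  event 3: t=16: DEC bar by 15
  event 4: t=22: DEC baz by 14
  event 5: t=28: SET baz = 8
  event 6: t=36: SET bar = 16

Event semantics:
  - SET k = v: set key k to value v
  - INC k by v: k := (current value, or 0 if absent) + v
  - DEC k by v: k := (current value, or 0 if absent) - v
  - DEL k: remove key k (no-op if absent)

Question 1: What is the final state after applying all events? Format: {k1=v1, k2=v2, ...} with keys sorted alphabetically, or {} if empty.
Answer: {bar=16, baz=8}

Derivation:
  after event 1 (t=10: DEL baz): {}
  after event 2 (t=13: DEC bar by 15): {bar=-15}
  after event 3 (t=16: DEC bar by 15): {bar=-30}
  after event 4 (t=22: DEC baz by 14): {bar=-30, baz=-14}
  after event 5 (t=28: SET baz = 8): {bar=-30, baz=8}
  after event 6 (t=36: SET bar = 16): {bar=16, baz=8}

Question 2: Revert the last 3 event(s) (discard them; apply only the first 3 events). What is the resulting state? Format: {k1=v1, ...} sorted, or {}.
Answer: {bar=-30}

Derivation:
Keep first 3 events (discard last 3):
  after event 1 (t=10: DEL baz): {}
  after event 2 (t=13: DEC bar by 15): {bar=-15}
  after event 3 (t=16: DEC bar by 15): {bar=-30}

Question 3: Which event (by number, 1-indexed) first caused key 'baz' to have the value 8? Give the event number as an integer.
Looking for first event where baz becomes 8:
  event 4: baz = -14
  event 5: baz -14 -> 8  <-- first match

Answer: 5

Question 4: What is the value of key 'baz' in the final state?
Answer: 8

Derivation:
Track key 'baz' through all 6 events:
  event 1 (t=10: DEL baz): baz (absent) -> (absent)
  event 2 (t=13: DEC bar by 15): baz unchanged
  event 3 (t=16: DEC bar by 15): baz unchanged
  event 4 (t=22: DEC baz by 14): baz (absent) -> -14
  event 5 (t=28: SET baz = 8): baz -14 -> 8
  event 6 (t=36: SET bar = 16): baz unchanged
Final: baz = 8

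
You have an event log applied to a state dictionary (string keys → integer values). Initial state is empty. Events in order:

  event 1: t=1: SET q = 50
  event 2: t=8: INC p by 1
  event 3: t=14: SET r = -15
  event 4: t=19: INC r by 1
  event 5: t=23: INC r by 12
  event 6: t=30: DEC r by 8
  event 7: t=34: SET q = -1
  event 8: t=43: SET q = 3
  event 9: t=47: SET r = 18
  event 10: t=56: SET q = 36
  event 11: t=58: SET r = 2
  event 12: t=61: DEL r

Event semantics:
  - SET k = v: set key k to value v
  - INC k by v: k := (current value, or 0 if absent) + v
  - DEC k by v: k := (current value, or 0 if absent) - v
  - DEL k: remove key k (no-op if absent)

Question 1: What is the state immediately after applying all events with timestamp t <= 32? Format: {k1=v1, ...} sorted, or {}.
Answer: {p=1, q=50, r=-10}

Derivation:
Apply events with t <= 32 (6 events):
  after event 1 (t=1: SET q = 50): {q=50}
  after event 2 (t=8: INC p by 1): {p=1, q=50}
  after event 3 (t=14: SET r = -15): {p=1, q=50, r=-15}
  after event 4 (t=19: INC r by 1): {p=1, q=50, r=-14}
  after event 5 (t=23: INC r by 12): {p=1, q=50, r=-2}
  after event 6 (t=30: DEC r by 8): {p=1, q=50, r=-10}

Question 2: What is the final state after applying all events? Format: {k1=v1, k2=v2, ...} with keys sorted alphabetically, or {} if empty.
  after event 1 (t=1: SET q = 50): {q=50}
  after event 2 (t=8: INC p by 1): {p=1, q=50}
  after event 3 (t=14: SET r = -15): {p=1, q=50, r=-15}
  after event 4 (t=19: INC r by 1): {p=1, q=50, r=-14}
  after event 5 (t=23: INC r by 12): {p=1, q=50, r=-2}
  after event 6 (t=30: DEC r by 8): {p=1, q=50, r=-10}
  after event 7 (t=34: SET q = -1): {p=1, q=-1, r=-10}
  after event 8 (t=43: SET q = 3): {p=1, q=3, r=-10}
  after event 9 (t=47: SET r = 18): {p=1, q=3, r=18}
  after event 10 (t=56: SET q = 36): {p=1, q=36, r=18}
  after event 11 (t=58: SET r = 2): {p=1, q=36, r=2}
  after event 12 (t=61: DEL r): {p=1, q=36}

Answer: {p=1, q=36}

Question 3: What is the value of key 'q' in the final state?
Track key 'q' through all 12 events:
  event 1 (t=1: SET q = 50): q (absent) -> 50
  event 2 (t=8: INC p by 1): q unchanged
  event 3 (t=14: SET r = -15): q unchanged
  event 4 (t=19: INC r by 1): q unchanged
  event 5 (t=23: INC r by 12): q unchanged
  event 6 (t=30: DEC r by 8): q unchanged
  event 7 (t=34: SET q = -1): q 50 -> -1
  event 8 (t=43: SET q = 3): q -1 -> 3
  event 9 (t=47: SET r = 18): q unchanged
  event 10 (t=56: SET q = 36): q 3 -> 36
  event 11 (t=58: SET r = 2): q unchanged
  event 12 (t=61: DEL r): q unchanged
Final: q = 36

Answer: 36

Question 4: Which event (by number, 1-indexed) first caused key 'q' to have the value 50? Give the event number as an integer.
Looking for first event where q becomes 50:
  event 1: q (absent) -> 50  <-- first match

Answer: 1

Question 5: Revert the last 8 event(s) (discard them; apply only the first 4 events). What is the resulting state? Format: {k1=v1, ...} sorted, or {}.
Keep first 4 events (discard last 8):
  after event 1 (t=1: SET q = 50): {q=50}
  after event 2 (t=8: INC p by 1): {p=1, q=50}
  after event 3 (t=14: SET r = -15): {p=1, q=50, r=-15}
  after event 4 (t=19: INC r by 1): {p=1, q=50, r=-14}

Answer: {p=1, q=50, r=-14}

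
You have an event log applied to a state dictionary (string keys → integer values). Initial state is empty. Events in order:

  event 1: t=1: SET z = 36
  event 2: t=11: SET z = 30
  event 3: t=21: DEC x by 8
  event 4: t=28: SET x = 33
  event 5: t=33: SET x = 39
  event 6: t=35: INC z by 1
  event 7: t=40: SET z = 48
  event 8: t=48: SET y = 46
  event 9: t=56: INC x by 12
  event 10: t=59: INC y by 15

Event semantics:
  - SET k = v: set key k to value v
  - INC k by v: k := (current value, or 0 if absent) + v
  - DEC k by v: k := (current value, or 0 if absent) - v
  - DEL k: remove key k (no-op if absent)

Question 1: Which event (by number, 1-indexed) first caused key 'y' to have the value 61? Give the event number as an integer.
Answer: 10

Derivation:
Looking for first event where y becomes 61:
  event 8: y = 46
  event 9: y = 46
  event 10: y 46 -> 61  <-- first match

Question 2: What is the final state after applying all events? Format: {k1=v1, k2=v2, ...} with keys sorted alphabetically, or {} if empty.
  after event 1 (t=1: SET z = 36): {z=36}
  after event 2 (t=11: SET z = 30): {z=30}
  after event 3 (t=21: DEC x by 8): {x=-8, z=30}
  after event 4 (t=28: SET x = 33): {x=33, z=30}
  after event 5 (t=33: SET x = 39): {x=39, z=30}
  after event 6 (t=35: INC z by 1): {x=39, z=31}
  after event 7 (t=40: SET z = 48): {x=39, z=48}
  after event 8 (t=48: SET y = 46): {x=39, y=46, z=48}
  after event 9 (t=56: INC x by 12): {x=51, y=46, z=48}
  after event 10 (t=59: INC y by 15): {x=51, y=61, z=48}

Answer: {x=51, y=61, z=48}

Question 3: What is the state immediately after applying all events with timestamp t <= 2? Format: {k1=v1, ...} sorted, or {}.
Apply events with t <= 2 (1 events):
  after event 1 (t=1: SET z = 36): {z=36}

Answer: {z=36}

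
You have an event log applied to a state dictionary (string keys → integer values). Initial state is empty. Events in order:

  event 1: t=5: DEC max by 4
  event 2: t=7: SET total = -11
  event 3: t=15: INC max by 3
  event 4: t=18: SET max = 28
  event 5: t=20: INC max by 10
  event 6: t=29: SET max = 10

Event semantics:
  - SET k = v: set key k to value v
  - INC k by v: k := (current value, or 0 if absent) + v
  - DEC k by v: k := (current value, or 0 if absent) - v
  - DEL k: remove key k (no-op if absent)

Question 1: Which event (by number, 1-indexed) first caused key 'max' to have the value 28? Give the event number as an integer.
Looking for first event where max becomes 28:
  event 1: max = -4
  event 2: max = -4
  event 3: max = -1
  event 4: max -1 -> 28  <-- first match

Answer: 4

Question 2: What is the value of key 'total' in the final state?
Track key 'total' through all 6 events:
  event 1 (t=5: DEC max by 4): total unchanged
  event 2 (t=7: SET total = -11): total (absent) -> -11
  event 3 (t=15: INC max by 3): total unchanged
  event 4 (t=18: SET max = 28): total unchanged
  event 5 (t=20: INC max by 10): total unchanged
  event 6 (t=29: SET max = 10): total unchanged
Final: total = -11

Answer: -11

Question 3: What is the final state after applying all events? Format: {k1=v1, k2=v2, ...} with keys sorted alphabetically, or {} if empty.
Answer: {max=10, total=-11}

Derivation:
  after event 1 (t=5: DEC max by 4): {max=-4}
  after event 2 (t=7: SET total = -11): {max=-4, total=-11}
  after event 3 (t=15: INC max by 3): {max=-1, total=-11}
  after event 4 (t=18: SET max = 28): {max=28, total=-11}
  after event 5 (t=20: INC max by 10): {max=38, total=-11}
  after event 6 (t=29: SET max = 10): {max=10, total=-11}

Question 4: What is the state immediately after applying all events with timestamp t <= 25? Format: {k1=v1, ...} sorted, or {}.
Answer: {max=38, total=-11}

Derivation:
Apply events with t <= 25 (5 events):
  after event 1 (t=5: DEC max by 4): {max=-4}
  after event 2 (t=7: SET total = -11): {max=-4, total=-11}
  after event 3 (t=15: INC max by 3): {max=-1, total=-11}
  after event 4 (t=18: SET max = 28): {max=28, total=-11}
  after event 5 (t=20: INC max by 10): {max=38, total=-11}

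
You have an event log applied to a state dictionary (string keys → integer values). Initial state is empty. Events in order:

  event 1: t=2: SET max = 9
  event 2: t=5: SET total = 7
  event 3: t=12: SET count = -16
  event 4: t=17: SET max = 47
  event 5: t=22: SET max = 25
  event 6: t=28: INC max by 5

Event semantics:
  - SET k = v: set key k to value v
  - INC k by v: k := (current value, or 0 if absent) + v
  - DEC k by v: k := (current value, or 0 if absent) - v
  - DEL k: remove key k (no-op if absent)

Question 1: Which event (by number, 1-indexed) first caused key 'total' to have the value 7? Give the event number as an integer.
Looking for first event where total becomes 7:
  event 2: total (absent) -> 7  <-- first match

Answer: 2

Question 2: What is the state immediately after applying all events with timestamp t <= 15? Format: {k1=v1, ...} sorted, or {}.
Apply events with t <= 15 (3 events):
  after event 1 (t=2: SET max = 9): {max=9}
  after event 2 (t=5: SET total = 7): {max=9, total=7}
  after event 3 (t=12: SET count = -16): {count=-16, max=9, total=7}

Answer: {count=-16, max=9, total=7}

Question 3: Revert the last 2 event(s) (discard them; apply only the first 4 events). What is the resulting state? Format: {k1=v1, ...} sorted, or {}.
Keep first 4 events (discard last 2):
  after event 1 (t=2: SET max = 9): {max=9}
  after event 2 (t=5: SET total = 7): {max=9, total=7}
  after event 3 (t=12: SET count = -16): {count=-16, max=9, total=7}
  after event 4 (t=17: SET max = 47): {count=-16, max=47, total=7}

Answer: {count=-16, max=47, total=7}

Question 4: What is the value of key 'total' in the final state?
Track key 'total' through all 6 events:
  event 1 (t=2: SET max = 9): total unchanged
  event 2 (t=5: SET total = 7): total (absent) -> 7
  event 3 (t=12: SET count = -16): total unchanged
  event 4 (t=17: SET max = 47): total unchanged
  event 5 (t=22: SET max = 25): total unchanged
  event 6 (t=28: INC max by 5): total unchanged
Final: total = 7

Answer: 7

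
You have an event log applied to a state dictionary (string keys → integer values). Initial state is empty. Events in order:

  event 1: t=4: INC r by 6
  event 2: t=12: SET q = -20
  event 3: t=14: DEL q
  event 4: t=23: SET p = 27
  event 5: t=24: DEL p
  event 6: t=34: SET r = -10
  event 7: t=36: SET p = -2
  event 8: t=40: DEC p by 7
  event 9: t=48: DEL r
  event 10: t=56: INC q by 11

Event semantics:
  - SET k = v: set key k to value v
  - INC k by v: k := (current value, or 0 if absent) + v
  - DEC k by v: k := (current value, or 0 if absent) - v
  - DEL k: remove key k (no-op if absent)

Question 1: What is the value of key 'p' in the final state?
Answer: -9

Derivation:
Track key 'p' through all 10 events:
  event 1 (t=4: INC r by 6): p unchanged
  event 2 (t=12: SET q = -20): p unchanged
  event 3 (t=14: DEL q): p unchanged
  event 4 (t=23: SET p = 27): p (absent) -> 27
  event 5 (t=24: DEL p): p 27 -> (absent)
  event 6 (t=34: SET r = -10): p unchanged
  event 7 (t=36: SET p = -2): p (absent) -> -2
  event 8 (t=40: DEC p by 7): p -2 -> -9
  event 9 (t=48: DEL r): p unchanged
  event 10 (t=56: INC q by 11): p unchanged
Final: p = -9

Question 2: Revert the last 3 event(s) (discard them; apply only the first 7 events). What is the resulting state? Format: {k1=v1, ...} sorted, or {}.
Keep first 7 events (discard last 3):
  after event 1 (t=4: INC r by 6): {r=6}
  after event 2 (t=12: SET q = -20): {q=-20, r=6}
  after event 3 (t=14: DEL q): {r=6}
  after event 4 (t=23: SET p = 27): {p=27, r=6}
  after event 5 (t=24: DEL p): {r=6}
  after event 6 (t=34: SET r = -10): {r=-10}
  after event 7 (t=36: SET p = -2): {p=-2, r=-10}

Answer: {p=-2, r=-10}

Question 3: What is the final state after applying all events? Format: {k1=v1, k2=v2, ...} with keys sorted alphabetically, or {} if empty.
Answer: {p=-9, q=11}

Derivation:
  after event 1 (t=4: INC r by 6): {r=6}
  after event 2 (t=12: SET q = -20): {q=-20, r=6}
  after event 3 (t=14: DEL q): {r=6}
  after event 4 (t=23: SET p = 27): {p=27, r=6}
  after event 5 (t=24: DEL p): {r=6}
  after event 6 (t=34: SET r = -10): {r=-10}
  after event 7 (t=36: SET p = -2): {p=-2, r=-10}
  after event 8 (t=40: DEC p by 7): {p=-9, r=-10}
  after event 9 (t=48: DEL r): {p=-9}
  after event 10 (t=56: INC q by 11): {p=-9, q=11}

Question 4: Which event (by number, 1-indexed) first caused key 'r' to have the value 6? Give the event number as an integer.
Looking for first event where r becomes 6:
  event 1: r (absent) -> 6  <-- first match

Answer: 1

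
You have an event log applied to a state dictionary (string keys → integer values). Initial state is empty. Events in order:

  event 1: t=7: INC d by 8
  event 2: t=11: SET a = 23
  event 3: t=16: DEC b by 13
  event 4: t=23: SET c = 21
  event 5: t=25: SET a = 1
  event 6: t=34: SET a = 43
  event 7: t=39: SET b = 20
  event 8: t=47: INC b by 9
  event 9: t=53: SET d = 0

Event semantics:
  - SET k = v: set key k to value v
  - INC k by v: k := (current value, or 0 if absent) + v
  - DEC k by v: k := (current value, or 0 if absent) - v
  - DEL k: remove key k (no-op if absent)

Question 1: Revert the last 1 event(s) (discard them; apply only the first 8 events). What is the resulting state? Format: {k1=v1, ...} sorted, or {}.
Answer: {a=43, b=29, c=21, d=8}

Derivation:
Keep first 8 events (discard last 1):
  after event 1 (t=7: INC d by 8): {d=8}
  after event 2 (t=11: SET a = 23): {a=23, d=8}
  after event 3 (t=16: DEC b by 13): {a=23, b=-13, d=8}
  after event 4 (t=23: SET c = 21): {a=23, b=-13, c=21, d=8}
  after event 5 (t=25: SET a = 1): {a=1, b=-13, c=21, d=8}
  after event 6 (t=34: SET a = 43): {a=43, b=-13, c=21, d=8}
  after event 7 (t=39: SET b = 20): {a=43, b=20, c=21, d=8}
  after event 8 (t=47: INC b by 9): {a=43, b=29, c=21, d=8}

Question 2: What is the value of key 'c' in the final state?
Track key 'c' through all 9 events:
  event 1 (t=7: INC d by 8): c unchanged
  event 2 (t=11: SET a = 23): c unchanged
  event 3 (t=16: DEC b by 13): c unchanged
  event 4 (t=23: SET c = 21): c (absent) -> 21
  event 5 (t=25: SET a = 1): c unchanged
  event 6 (t=34: SET a = 43): c unchanged
  event 7 (t=39: SET b = 20): c unchanged
  event 8 (t=47: INC b by 9): c unchanged
  event 9 (t=53: SET d = 0): c unchanged
Final: c = 21

Answer: 21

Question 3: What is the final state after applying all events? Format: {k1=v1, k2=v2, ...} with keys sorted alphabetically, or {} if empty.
Answer: {a=43, b=29, c=21, d=0}

Derivation:
  after event 1 (t=7: INC d by 8): {d=8}
  after event 2 (t=11: SET a = 23): {a=23, d=8}
  after event 3 (t=16: DEC b by 13): {a=23, b=-13, d=8}
  after event 4 (t=23: SET c = 21): {a=23, b=-13, c=21, d=8}
  after event 5 (t=25: SET a = 1): {a=1, b=-13, c=21, d=8}
  after event 6 (t=34: SET a = 43): {a=43, b=-13, c=21, d=8}
  after event 7 (t=39: SET b = 20): {a=43, b=20, c=21, d=8}
  after event 8 (t=47: INC b by 9): {a=43, b=29, c=21, d=8}
  after event 9 (t=53: SET d = 0): {a=43, b=29, c=21, d=0}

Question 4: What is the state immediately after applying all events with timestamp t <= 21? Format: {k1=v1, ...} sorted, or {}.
Answer: {a=23, b=-13, d=8}

Derivation:
Apply events with t <= 21 (3 events):
  after event 1 (t=7: INC d by 8): {d=8}
  after event 2 (t=11: SET a = 23): {a=23, d=8}
  after event 3 (t=16: DEC b by 13): {a=23, b=-13, d=8}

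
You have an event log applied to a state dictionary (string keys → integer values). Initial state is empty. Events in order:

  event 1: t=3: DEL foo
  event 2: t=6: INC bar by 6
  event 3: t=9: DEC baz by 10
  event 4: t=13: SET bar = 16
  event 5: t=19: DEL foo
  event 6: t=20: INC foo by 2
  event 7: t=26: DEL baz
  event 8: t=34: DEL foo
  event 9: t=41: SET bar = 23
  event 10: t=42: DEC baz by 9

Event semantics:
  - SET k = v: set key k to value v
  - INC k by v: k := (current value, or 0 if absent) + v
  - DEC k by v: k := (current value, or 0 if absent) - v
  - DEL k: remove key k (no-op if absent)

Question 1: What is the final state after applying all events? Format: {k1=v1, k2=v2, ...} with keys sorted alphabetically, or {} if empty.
Answer: {bar=23, baz=-9}

Derivation:
  after event 1 (t=3: DEL foo): {}
  after event 2 (t=6: INC bar by 6): {bar=6}
  after event 3 (t=9: DEC baz by 10): {bar=6, baz=-10}
  after event 4 (t=13: SET bar = 16): {bar=16, baz=-10}
  after event 5 (t=19: DEL foo): {bar=16, baz=-10}
  after event 6 (t=20: INC foo by 2): {bar=16, baz=-10, foo=2}
  after event 7 (t=26: DEL baz): {bar=16, foo=2}
  after event 8 (t=34: DEL foo): {bar=16}
  after event 9 (t=41: SET bar = 23): {bar=23}
  after event 10 (t=42: DEC baz by 9): {bar=23, baz=-9}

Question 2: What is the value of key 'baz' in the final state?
Answer: -9

Derivation:
Track key 'baz' through all 10 events:
  event 1 (t=3: DEL foo): baz unchanged
  event 2 (t=6: INC bar by 6): baz unchanged
  event 3 (t=9: DEC baz by 10): baz (absent) -> -10
  event 4 (t=13: SET bar = 16): baz unchanged
  event 5 (t=19: DEL foo): baz unchanged
  event 6 (t=20: INC foo by 2): baz unchanged
  event 7 (t=26: DEL baz): baz -10 -> (absent)
  event 8 (t=34: DEL foo): baz unchanged
  event 9 (t=41: SET bar = 23): baz unchanged
  event 10 (t=42: DEC baz by 9): baz (absent) -> -9
Final: baz = -9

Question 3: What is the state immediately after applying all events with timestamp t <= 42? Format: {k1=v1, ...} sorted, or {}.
Answer: {bar=23, baz=-9}

Derivation:
Apply events with t <= 42 (10 events):
  after event 1 (t=3: DEL foo): {}
  after event 2 (t=6: INC bar by 6): {bar=6}
  after event 3 (t=9: DEC baz by 10): {bar=6, baz=-10}
  after event 4 (t=13: SET bar = 16): {bar=16, baz=-10}
  after event 5 (t=19: DEL foo): {bar=16, baz=-10}
  after event 6 (t=20: INC foo by 2): {bar=16, baz=-10, foo=2}
  after event 7 (t=26: DEL baz): {bar=16, foo=2}
  after event 8 (t=34: DEL foo): {bar=16}
  after event 9 (t=41: SET bar = 23): {bar=23}
  after event 10 (t=42: DEC baz by 9): {bar=23, baz=-9}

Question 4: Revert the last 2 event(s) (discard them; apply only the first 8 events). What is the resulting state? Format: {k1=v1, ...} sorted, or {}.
Answer: {bar=16}

Derivation:
Keep first 8 events (discard last 2):
  after event 1 (t=3: DEL foo): {}
  after event 2 (t=6: INC bar by 6): {bar=6}
  after event 3 (t=9: DEC baz by 10): {bar=6, baz=-10}
  after event 4 (t=13: SET bar = 16): {bar=16, baz=-10}
  after event 5 (t=19: DEL foo): {bar=16, baz=-10}
  after event 6 (t=20: INC foo by 2): {bar=16, baz=-10, foo=2}
  after event 7 (t=26: DEL baz): {bar=16, foo=2}
  after event 8 (t=34: DEL foo): {bar=16}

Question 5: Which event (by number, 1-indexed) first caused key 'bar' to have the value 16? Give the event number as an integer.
Looking for first event where bar becomes 16:
  event 2: bar = 6
  event 3: bar = 6
  event 4: bar 6 -> 16  <-- first match

Answer: 4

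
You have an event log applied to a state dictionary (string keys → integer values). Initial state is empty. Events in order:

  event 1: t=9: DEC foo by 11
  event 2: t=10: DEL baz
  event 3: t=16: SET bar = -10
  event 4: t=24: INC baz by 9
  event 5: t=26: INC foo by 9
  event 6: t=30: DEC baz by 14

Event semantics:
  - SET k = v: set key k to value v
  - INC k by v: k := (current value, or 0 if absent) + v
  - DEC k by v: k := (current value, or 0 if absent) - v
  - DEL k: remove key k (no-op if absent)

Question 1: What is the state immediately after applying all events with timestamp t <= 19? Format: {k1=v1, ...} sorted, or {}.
Answer: {bar=-10, foo=-11}

Derivation:
Apply events with t <= 19 (3 events):
  after event 1 (t=9: DEC foo by 11): {foo=-11}
  after event 2 (t=10: DEL baz): {foo=-11}
  after event 3 (t=16: SET bar = -10): {bar=-10, foo=-11}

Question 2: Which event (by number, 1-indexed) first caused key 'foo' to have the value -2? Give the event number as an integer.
Looking for first event where foo becomes -2:
  event 1: foo = -11
  event 2: foo = -11
  event 3: foo = -11
  event 4: foo = -11
  event 5: foo -11 -> -2  <-- first match

Answer: 5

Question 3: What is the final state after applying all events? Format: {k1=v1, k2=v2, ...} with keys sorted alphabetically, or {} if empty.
Answer: {bar=-10, baz=-5, foo=-2}

Derivation:
  after event 1 (t=9: DEC foo by 11): {foo=-11}
  after event 2 (t=10: DEL baz): {foo=-11}
  after event 3 (t=16: SET bar = -10): {bar=-10, foo=-11}
  after event 4 (t=24: INC baz by 9): {bar=-10, baz=9, foo=-11}
  after event 5 (t=26: INC foo by 9): {bar=-10, baz=9, foo=-2}
  after event 6 (t=30: DEC baz by 14): {bar=-10, baz=-5, foo=-2}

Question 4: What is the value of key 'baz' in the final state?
Track key 'baz' through all 6 events:
  event 1 (t=9: DEC foo by 11): baz unchanged
  event 2 (t=10: DEL baz): baz (absent) -> (absent)
  event 3 (t=16: SET bar = -10): baz unchanged
  event 4 (t=24: INC baz by 9): baz (absent) -> 9
  event 5 (t=26: INC foo by 9): baz unchanged
  event 6 (t=30: DEC baz by 14): baz 9 -> -5
Final: baz = -5

Answer: -5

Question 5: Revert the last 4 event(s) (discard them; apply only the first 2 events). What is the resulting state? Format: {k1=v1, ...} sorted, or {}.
Keep first 2 events (discard last 4):
  after event 1 (t=9: DEC foo by 11): {foo=-11}
  after event 2 (t=10: DEL baz): {foo=-11}

Answer: {foo=-11}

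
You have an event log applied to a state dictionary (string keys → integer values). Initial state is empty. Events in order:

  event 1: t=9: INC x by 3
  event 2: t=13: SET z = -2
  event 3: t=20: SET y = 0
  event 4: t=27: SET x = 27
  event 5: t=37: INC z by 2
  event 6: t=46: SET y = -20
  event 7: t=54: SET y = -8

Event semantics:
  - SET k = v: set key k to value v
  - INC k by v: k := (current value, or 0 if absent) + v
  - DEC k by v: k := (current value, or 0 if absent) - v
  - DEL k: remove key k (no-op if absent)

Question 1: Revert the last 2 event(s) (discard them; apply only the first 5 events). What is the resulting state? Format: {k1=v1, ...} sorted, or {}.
Keep first 5 events (discard last 2):
  after event 1 (t=9: INC x by 3): {x=3}
  after event 2 (t=13: SET z = -2): {x=3, z=-2}
  after event 3 (t=20: SET y = 0): {x=3, y=0, z=-2}
  after event 4 (t=27: SET x = 27): {x=27, y=0, z=-2}
  after event 5 (t=37: INC z by 2): {x=27, y=0, z=0}

Answer: {x=27, y=0, z=0}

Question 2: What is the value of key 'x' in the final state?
Answer: 27

Derivation:
Track key 'x' through all 7 events:
  event 1 (t=9: INC x by 3): x (absent) -> 3
  event 2 (t=13: SET z = -2): x unchanged
  event 3 (t=20: SET y = 0): x unchanged
  event 4 (t=27: SET x = 27): x 3 -> 27
  event 5 (t=37: INC z by 2): x unchanged
  event 6 (t=46: SET y = -20): x unchanged
  event 7 (t=54: SET y = -8): x unchanged
Final: x = 27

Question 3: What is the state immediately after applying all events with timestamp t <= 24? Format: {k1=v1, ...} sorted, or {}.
Apply events with t <= 24 (3 events):
  after event 1 (t=9: INC x by 3): {x=3}
  after event 2 (t=13: SET z = -2): {x=3, z=-2}
  after event 3 (t=20: SET y = 0): {x=3, y=0, z=-2}

Answer: {x=3, y=0, z=-2}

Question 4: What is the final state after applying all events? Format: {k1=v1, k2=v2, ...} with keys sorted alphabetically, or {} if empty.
  after event 1 (t=9: INC x by 3): {x=3}
  after event 2 (t=13: SET z = -2): {x=3, z=-2}
  after event 3 (t=20: SET y = 0): {x=3, y=0, z=-2}
  after event 4 (t=27: SET x = 27): {x=27, y=0, z=-2}
  after event 5 (t=37: INC z by 2): {x=27, y=0, z=0}
  after event 6 (t=46: SET y = -20): {x=27, y=-20, z=0}
  after event 7 (t=54: SET y = -8): {x=27, y=-8, z=0}

Answer: {x=27, y=-8, z=0}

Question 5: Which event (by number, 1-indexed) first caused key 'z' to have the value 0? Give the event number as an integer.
Looking for first event where z becomes 0:
  event 2: z = -2
  event 3: z = -2
  event 4: z = -2
  event 5: z -2 -> 0  <-- first match

Answer: 5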